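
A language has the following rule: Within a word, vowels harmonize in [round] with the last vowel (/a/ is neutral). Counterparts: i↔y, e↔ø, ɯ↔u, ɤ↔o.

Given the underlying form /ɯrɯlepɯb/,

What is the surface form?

[ɯrɯlepɯb]

no segment meets the rule's conditions; no change.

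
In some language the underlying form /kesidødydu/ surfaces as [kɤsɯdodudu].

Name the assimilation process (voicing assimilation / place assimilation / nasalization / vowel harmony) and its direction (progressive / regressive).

vowel harmony, regressive

/e/→[ɤ] /i/→[ɯ] /ø/→[o] /y/→[u].
Vowels agree with the last vowel, so the harmony is regressive.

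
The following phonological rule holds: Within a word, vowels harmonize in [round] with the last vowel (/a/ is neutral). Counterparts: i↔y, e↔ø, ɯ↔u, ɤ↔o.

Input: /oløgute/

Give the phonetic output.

[ɤlegɯte]

/o/ harmonizes with /e/ ([-round]) → [ɤ]
/ø/ harmonizes with /e/ ([-round]) → [e]
/u/ harmonizes with /e/ ([-round]) → [ɯ]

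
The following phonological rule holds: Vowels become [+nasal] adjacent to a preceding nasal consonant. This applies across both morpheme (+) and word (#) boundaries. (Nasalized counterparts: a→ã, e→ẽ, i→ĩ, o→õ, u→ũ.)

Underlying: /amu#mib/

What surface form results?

/u/ after nasal /m/ → [ũ]
/i/ after nasal /m/ → [ĩ]

[amũ#mĩb]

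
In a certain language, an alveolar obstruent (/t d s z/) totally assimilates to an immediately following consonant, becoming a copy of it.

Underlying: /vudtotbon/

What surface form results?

[vuttobbon]

/d/ before /t/ → [t] (total assimilation)
/t/ before /b/ → [b] (total assimilation)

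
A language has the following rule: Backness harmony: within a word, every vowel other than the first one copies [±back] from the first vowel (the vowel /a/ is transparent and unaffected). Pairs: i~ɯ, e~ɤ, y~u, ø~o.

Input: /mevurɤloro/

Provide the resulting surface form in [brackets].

/u/ harmonizes with /e/ ([-back]) → [y]
/ɤ/ harmonizes with /e/ ([-back]) → [e]
/o/ harmonizes with /e/ ([-back]) → [ø]
/o/ harmonizes with /e/ ([-back]) → [ø]

[mevyrelørø]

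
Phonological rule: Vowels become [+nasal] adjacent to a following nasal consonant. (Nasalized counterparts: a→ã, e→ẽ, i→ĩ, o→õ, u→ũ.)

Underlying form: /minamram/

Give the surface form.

/i/ before nasal /n/ → [ĩ]
/a/ before nasal /m/ → [ã]
/a/ before nasal /m/ → [ã]

[mĩnãmrãm]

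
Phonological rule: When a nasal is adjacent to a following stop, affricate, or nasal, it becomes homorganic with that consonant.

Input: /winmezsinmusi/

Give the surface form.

[wimmezsimmusi]

/n/ before /m/ (labial) → [m]
/n/ before /m/ (labial) → [m]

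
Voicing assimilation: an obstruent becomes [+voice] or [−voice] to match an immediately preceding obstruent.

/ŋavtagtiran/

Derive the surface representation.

[ŋavdagdiran]

/t/ after /v/ (voiced) → [d]
/t/ after /g/ (voiced) → [d]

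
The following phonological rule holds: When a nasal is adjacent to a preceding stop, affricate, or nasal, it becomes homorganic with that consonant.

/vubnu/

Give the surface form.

/n/ after /b/ (labial) → [m]

[vubmu]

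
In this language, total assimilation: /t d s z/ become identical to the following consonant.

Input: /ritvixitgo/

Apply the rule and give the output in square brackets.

[rivvixiggo]

/t/ before /v/ → [v] (total assimilation)
/t/ before /g/ → [g] (total assimilation)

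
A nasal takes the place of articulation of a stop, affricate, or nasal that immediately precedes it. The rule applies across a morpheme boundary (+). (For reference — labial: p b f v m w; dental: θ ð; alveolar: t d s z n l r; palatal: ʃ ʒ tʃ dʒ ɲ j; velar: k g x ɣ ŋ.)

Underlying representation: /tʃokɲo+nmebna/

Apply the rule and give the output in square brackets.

[tʃokŋo+nnebma]

/ɲ/ after /k/ (velar) → [ŋ]
/m/ after /n/ (alveolar) → [n]
/n/ after /b/ (labial) → [m]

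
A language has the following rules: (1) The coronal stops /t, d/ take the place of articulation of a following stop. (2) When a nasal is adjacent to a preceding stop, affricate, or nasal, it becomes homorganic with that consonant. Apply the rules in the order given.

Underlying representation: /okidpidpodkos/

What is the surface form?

[okibpibpogkos]

Rule 1: /d/ before /p/ (labial) → [b]
Rule 1: /d/ before /p/ (labial) → [b]
Rule 1: /d/ before /k/ (velar) → [g]
After rule 1: okibpibpogkos
Rule 2: no segment meets the rule's conditions; no change.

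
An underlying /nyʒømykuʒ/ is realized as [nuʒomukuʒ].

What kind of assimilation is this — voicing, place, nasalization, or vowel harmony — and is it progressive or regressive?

/y/→[u] /ø/→[o] /y/→[u].
Vowels agree with the last vowel, so the harmony is regressive.

vowel harmony, regressive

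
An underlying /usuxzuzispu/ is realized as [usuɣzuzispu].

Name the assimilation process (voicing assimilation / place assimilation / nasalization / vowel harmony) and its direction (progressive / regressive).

/x/→[ɣ].
Each target copies a feature from the following segment, so the direction is regressive.

voicing assimilation, regressive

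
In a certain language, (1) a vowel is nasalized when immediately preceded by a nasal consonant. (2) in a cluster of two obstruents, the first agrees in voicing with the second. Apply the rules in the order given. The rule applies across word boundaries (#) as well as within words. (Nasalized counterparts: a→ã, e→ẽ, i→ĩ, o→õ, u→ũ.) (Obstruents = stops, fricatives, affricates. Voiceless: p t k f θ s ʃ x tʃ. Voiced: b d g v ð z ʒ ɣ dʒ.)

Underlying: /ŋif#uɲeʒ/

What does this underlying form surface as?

Rule 1: /i/ after nasal /ŋ/ → [ĩ]
Rule 1: /e/ after nasal /ɲ/ → [ẽ]
After rule 1: ŋĩf#uɲẽʒ
Rule 2: no segment meets the rule's conditions; no change.

[ŋĩf#uɲẽʒ]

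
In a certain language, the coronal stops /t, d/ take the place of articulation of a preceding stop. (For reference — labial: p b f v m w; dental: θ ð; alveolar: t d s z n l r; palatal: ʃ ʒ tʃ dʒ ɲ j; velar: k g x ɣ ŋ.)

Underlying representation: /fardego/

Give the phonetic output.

[fardego]

no segment meets the rule's conditions; no change.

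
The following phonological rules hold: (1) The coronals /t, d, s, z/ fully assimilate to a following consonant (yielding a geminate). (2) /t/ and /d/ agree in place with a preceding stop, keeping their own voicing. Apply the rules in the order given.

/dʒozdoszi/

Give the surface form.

Rule 1: /z/ before /d/ → [d] (total assimilation)
Rule 1: /s/ before /z/ → [z] (total assimilation)
After rule 1: dʒoddozzi
Rule 2: no segment meets the rule's conditions; no change.

[dʒoddozzi]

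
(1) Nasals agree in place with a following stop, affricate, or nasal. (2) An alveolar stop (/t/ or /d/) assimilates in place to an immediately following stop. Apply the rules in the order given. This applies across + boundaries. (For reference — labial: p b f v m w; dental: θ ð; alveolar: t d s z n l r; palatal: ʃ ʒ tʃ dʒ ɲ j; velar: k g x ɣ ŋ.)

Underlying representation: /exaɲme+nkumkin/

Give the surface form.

Rule 1: /ɲ/ before /m/ (labial) → [m]
Rule 1: /n/ before /k/ (velar) → [ŋ]
Rule 1: /m/ before /k/ (velar) → [ŋ]
After rule 1: examme+ŋkuŋkin
Rule 2: no segment meets the rule's conditions; no change.

[examme+ŋkuŋkin]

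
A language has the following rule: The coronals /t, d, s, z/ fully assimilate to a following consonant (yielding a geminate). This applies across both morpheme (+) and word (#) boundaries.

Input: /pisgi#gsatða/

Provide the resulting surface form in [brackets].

/s/ before /g/ → [g] (total assimilation)
/t/ before /ð/ → [ð] (total assimilation)

[piggi#gsaðða]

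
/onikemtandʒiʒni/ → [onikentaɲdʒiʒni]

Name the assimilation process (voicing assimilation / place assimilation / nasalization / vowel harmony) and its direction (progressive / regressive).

/m/→[n] /n/→[ɲ].
Each target copies a feature from the following segment, so the direction is regressive.

place assimilation, regressive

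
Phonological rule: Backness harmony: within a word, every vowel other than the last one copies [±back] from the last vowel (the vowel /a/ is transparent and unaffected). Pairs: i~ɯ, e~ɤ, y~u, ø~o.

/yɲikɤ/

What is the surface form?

/y/ harmonizes with /ɤ/ ([+back]) → [u]
/i/ harmonizes with /ɤ/ ([+back]) → [ɯ]

[uɲɯkɤ]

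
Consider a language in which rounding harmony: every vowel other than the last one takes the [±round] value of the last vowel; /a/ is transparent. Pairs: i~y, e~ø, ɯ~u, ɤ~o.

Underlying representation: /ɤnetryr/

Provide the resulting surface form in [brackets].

/ɤ/ harmonizes with /y/ ([+round]) → [o]
/e/ harmonizes with /y/ ([+round]) → [ø]

[onøtryr]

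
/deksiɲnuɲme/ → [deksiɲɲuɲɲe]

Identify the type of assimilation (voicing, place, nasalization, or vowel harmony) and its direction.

/n/→[ɲ] /m/→[ɲ].
Each target copies a feature from the preceding segment, so the direction is progressive.

place assimilation, progressive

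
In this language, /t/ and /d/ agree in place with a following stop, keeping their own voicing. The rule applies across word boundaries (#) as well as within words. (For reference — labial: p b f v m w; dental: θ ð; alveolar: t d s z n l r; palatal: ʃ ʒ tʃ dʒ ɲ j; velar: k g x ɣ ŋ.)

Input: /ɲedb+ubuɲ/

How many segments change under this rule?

/d/ before /b/ (labial) → [b]
1 segment changes.

1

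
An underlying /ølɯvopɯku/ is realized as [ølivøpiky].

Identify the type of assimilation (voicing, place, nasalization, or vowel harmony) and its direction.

/ɯ/→[i] /o/→[ø] /ɯ/→[i] /u/→[y].
Vowels agree with the first vowel, so the harmony is progressive.

vowel harmony, progressive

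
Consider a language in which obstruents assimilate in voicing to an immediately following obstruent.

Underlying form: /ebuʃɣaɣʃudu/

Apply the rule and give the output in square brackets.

[ebuʒɣaxʃudu]

/ʃ/ before /ɣ/ (voiced) → [ʒ]
/ɣ/ before /ʃ/ (voiceless) → [x]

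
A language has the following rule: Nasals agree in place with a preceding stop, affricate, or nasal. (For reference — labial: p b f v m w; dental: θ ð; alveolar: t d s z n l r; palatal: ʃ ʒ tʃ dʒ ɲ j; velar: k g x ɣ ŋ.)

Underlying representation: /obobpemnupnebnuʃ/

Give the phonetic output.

/n/ after /m/ (labial) → [m]
/n/ after /p/ (labial) → [m]
/n/ after /b/ (labial) → [m]

[obobpemmupmebmuʃ]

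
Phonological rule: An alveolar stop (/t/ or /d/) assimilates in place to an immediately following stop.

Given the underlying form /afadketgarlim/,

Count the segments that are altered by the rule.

/d/ before /k/ (velar) → [g]
/t/ before /g/ (velar) → [k]
2 segments change.

2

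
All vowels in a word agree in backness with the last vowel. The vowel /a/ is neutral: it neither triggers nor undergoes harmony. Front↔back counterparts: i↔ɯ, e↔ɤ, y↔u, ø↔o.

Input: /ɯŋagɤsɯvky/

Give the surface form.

[iŋagesivky]

/ɯ/ harmonizes with /y/ ([-back]) → [i]
/ɤ/ harmonizes with /y/ ([-back]) → [e]
/ɯ/ harmonizes with /y/ ([-back]) → [i]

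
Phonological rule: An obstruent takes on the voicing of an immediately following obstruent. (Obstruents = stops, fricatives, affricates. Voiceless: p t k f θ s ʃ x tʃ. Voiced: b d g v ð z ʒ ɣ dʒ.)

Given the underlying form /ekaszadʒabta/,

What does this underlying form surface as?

/s/ before /z/ (voiced) → [z]
/b/ before /t/ (voiceless) → [p]

[ekazzadʒapta]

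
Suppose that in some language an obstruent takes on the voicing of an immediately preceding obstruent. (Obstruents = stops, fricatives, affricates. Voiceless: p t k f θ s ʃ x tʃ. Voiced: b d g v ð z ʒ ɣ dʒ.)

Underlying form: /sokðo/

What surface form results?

[sokθo]

/ð/ after /k/ (voiceless) → [θ]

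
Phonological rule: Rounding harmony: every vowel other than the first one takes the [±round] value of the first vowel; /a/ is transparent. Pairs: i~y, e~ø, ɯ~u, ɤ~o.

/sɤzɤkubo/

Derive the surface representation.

[sɤzɤkɯbɤ]

/u/ harmonizes with /ɤ/ ([-round]) → [ɯ]
/o/ harmonizes with /ɤ/ ([-round]) → [ɤ]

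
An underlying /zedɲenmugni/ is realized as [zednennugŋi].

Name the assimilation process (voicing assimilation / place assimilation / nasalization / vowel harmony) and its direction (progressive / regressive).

/ɲ/→[n] /m/→[n] /n/→[ŋ].
Each target copies a feature from the preceding segment, so the direction is progressive.

place assimilation, progressive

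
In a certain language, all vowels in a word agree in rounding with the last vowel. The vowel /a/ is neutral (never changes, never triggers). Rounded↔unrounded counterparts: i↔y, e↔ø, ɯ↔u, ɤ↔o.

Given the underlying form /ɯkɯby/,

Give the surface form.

[ukuby]

/ɯ/ harmonizes with /y/ ([+round]) → [u]
/ɯ/ harmonizes with /y/ ([+round]) → [u]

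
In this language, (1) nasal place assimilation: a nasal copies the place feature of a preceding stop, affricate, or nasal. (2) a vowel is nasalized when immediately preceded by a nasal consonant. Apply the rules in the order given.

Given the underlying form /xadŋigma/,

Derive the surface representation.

Rule 1: /ŋ/ after /d/ (alveolar) → [n]
Rule 1: /m/ after /g/ (velar) → [ŋ]
After rule 1: xadnigŋa
Rule 2: /i/ after nasal /n/ → [ĩ]
Rule 2: /a/ after nasal /ŋ/ → [ã]

[xadnĩgŋã]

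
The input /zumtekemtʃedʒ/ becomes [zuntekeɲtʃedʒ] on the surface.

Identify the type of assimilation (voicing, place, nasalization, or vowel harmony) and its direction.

place assimilation, regressive

/m/→[n] /m/→[ɲ].
Each target copies a feature from the following segment, so the direction is regressive.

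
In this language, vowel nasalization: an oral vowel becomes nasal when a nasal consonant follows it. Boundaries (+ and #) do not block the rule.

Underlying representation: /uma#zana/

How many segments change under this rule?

/u/ before nasal /m/ → [ũ]
/a/ before nasal /n/ → [ã]
2 segments change.

2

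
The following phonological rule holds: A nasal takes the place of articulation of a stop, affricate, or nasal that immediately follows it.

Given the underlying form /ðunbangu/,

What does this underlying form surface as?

/n/ before /b/ (labial) → [m]
/n/ before /g/ (velar) → [ŋ]

[ðumbaŋgu]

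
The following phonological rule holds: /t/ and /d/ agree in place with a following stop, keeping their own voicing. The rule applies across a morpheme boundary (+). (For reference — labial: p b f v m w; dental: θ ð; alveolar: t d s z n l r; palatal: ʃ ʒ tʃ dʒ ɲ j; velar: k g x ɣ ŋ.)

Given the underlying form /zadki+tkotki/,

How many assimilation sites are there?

/d/ before /k/ (velar) → [g]
/t/ before /k/ (velar) → [k]
/t/ before /k/ (velar) → [k]
3 segments change.

3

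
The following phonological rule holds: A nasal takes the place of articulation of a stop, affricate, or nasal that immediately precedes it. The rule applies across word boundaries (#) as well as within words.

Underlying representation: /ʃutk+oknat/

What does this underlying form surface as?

[ʃutk+okŋat]

/n/ after /k/ (velar) → [ŋ]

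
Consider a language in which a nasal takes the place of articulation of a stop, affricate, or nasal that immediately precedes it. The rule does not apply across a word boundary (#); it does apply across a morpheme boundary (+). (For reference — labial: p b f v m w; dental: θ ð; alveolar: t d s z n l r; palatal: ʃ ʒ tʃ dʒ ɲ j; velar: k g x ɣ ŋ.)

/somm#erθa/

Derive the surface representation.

no segment meets the rule's conditions; no change.

[somm#erθa]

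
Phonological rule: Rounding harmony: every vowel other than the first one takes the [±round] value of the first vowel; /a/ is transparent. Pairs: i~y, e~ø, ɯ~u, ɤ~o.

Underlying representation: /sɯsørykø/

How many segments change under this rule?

3

/ø/ harmonizes with /ɯ/ ([-round]) → [e]
/y/ harmonizes with /ɯ/ ([-round]) → [i]
/ø/ harmonizes with /ɯ/ ([-round]) → [e]
3 segments change.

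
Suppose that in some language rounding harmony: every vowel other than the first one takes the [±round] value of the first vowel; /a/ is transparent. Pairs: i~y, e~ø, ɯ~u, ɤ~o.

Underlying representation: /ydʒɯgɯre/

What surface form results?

[ydʒugurø]

/ɯ/ harmonizes with /y/ ([+round]) → [u]
/ɯ/ harmonizes with /y/ ([+round]) → [u]
/e/ harmonizes with /y/ ([+round]) → [ø]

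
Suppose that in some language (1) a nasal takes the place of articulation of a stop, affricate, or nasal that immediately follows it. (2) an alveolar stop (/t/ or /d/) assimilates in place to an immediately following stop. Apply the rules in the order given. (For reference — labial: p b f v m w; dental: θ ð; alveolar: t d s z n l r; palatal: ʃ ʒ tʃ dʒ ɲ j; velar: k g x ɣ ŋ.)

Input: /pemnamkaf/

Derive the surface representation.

[pennaŋkaf]

Rule 1: /m/ before /n/ (alveolar) → [n]
Rule 1: /m/ before /k/ (velar) → [ŋ]
After rule 1: pennaŋkaf
Rule 2: no segment meets the rule's conditions; no change.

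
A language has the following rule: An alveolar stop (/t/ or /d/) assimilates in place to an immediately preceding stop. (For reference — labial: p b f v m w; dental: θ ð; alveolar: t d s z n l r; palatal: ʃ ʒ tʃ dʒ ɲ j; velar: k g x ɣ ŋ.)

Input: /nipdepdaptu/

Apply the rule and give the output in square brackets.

[nipbepbappu]

/d/ after /p/ (labial) → [b]
/d/ after /p/ (labial) → [b]
/t/ after /p/ (labial) → [p]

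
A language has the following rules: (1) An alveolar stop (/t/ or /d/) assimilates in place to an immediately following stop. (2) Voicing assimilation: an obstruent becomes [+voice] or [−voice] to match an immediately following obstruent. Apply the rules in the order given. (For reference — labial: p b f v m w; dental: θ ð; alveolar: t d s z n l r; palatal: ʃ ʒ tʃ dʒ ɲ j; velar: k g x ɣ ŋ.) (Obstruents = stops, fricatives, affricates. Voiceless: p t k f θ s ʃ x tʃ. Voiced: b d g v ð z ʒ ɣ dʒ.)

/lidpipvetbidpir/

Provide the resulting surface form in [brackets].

[lippibvebbippir]

Rule 1: /d/ before /p/ (labial) → [b]
Rule 1: /t/ before /b/ (labial) → [p]
Rule 1: /d/ before /p/ (labial) → [b]
After rule 1: libpipvepbibpir
Rule 2: /b/ before /p/ (voiceless) → [p]
Rule 2: /p/ before /v/ (voiced) → [b]
Rule 2: /p/ before /b/ (voiced) → [b]
Rule 2: /b/ before /p/ (voiceless) → [p]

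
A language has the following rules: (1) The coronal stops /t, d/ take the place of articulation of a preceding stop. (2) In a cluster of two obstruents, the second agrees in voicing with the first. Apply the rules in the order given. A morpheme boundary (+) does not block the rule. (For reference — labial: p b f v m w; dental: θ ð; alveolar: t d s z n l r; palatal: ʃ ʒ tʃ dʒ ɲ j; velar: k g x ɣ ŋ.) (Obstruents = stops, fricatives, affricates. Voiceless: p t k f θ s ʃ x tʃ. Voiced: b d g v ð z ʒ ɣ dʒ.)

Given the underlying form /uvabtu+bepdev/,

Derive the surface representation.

[uvabbu+beppev]

Rule 1: /t/ after /b/ (labial) → [p]
Rule 1: /d/ after /p/ (labial) → [b]
After rule 1: uvabpu+bepbev
Rule 2: /p/ after /b/ (voiced) → [b]
Rule 2: /b/ after /p/ (voiceless) → [p]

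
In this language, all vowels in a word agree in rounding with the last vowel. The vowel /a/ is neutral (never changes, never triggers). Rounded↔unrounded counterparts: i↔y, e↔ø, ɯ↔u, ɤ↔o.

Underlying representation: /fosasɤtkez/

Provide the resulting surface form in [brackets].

[fɤsasɤtkez]

/o/ harmonizes with /e/ ([-round]) → [ɤ]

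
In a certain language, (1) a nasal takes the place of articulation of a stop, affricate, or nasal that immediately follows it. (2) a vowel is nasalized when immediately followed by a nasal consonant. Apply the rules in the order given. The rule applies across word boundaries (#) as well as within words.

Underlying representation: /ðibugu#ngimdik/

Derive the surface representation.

Rule 1: /n/ before /g/ (velar) → [ŋ]
Rule 1: /m/ before /d/ (alveolar) → [n]
After rule 1: ðibugu#ŋgindik
Rule 2: /u/ before nasal /ŋ/ → [ũ]
Rule 2: /i/ before nasal /n/ → [ĩ]

[ðibugũ#ŋgĩndik]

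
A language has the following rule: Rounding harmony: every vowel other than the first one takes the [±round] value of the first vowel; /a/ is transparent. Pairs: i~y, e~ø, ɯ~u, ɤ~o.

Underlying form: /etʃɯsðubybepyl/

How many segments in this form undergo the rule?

/u/ harmonizes with /e/ ([-round]) → [ɯ]
/y/ harmonizes with /e/ ([-round]) → [i]
/y/ harmonizes with /e/ ([-round]) → [i]
3 segments change.

3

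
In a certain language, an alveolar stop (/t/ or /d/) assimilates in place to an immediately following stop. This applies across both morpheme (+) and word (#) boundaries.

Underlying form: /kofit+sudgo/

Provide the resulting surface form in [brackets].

/d/ before /g/ (velar) → [g]

[kofit+suggo]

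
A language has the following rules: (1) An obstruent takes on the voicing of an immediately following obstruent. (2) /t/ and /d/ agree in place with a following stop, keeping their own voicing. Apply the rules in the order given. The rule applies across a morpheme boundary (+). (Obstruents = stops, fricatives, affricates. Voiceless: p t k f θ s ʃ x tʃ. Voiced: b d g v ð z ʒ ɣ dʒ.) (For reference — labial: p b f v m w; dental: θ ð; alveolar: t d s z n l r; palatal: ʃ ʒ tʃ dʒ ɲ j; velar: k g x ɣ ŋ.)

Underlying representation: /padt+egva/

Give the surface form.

[patt+egva]

Rule 1: /d/ before /t/ (voiceless) → [t]
After rule 1: patt+egva
Rule 2: no segment meets the rule's conditions; no change.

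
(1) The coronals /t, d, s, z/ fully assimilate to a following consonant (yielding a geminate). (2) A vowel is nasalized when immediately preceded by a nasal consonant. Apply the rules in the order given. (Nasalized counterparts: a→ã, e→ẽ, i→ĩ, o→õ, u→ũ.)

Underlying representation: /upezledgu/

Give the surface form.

Rule 1: /z/ before /l/ → [l] (total assimilation)
Rule 1: /d/ before /g/ → [g] (total assimilation)
After rule 1: upelleggu
Rule 2: no segment meets the rule's conditions; no change.

[upelleggu]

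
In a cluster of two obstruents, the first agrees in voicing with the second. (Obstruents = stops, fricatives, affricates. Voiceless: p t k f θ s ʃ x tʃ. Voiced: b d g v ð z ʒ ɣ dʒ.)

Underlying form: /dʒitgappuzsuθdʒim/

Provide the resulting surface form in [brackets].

[dʒidgappussuðdʒim]

/t/ before /g/ (voiced) → [d]
/z/ before /s/ (voiceless) → [s]
/θ/ before /dʒ/ (voiced) → [ð]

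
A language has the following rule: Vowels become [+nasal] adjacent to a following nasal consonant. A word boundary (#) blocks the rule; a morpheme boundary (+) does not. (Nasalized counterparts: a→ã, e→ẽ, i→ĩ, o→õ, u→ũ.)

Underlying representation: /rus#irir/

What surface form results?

no segment meets the rule's conditions; no change.

[rus#irir]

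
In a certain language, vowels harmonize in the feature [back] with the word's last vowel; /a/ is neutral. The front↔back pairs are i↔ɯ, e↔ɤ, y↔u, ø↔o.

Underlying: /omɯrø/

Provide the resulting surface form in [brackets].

/o/ harmonizes with /ø/ ([-back]) → [ø]
/ɯ/ harmonizes with /ø/ ([-back]) → [i]

[ømirø]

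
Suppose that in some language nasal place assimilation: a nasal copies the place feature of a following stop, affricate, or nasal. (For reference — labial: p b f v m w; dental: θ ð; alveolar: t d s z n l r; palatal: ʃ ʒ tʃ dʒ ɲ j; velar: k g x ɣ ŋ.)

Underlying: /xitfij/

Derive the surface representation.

[xitfij]

no segment meets the rule's conditions; no change.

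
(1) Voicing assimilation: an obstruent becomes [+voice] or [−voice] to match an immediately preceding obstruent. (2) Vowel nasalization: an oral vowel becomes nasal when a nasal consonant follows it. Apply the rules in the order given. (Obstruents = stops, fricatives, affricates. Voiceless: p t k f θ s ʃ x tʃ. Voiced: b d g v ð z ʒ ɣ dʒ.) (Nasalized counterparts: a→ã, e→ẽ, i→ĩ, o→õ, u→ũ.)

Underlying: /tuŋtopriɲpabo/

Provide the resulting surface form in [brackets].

[tũŋtoprĩɲpabo]

Rule 1: no segment meets the rule's conditions; no change.
After rule 1: tuŋtopriɲpabo
Rule 2: /u/ before nasal /ŋ/ → [ũ]
Rule 2: /i/ before nasal /ɲ/ → [ĩ]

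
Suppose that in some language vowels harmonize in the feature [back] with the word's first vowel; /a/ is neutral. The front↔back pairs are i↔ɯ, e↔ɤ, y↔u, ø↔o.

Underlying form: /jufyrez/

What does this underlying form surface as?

[jufurɤz]

/y/ harmonizes with /u/ ([+back]) → [u]
/e/ harmonizes with /u/ ([+back]) → [ɤ]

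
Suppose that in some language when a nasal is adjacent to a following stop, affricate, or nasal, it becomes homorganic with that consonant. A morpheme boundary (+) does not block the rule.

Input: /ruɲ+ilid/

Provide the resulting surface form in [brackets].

no segment meets the rule's conditions; no change.

[ruɲ+ilid]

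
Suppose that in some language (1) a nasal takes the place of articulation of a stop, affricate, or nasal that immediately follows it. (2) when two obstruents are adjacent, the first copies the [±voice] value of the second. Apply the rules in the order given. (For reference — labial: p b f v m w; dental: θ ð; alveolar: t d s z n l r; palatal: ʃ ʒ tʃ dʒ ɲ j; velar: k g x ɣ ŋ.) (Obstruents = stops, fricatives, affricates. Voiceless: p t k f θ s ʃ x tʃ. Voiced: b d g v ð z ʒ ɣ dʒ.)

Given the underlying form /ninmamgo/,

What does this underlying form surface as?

Rule 1: /n/ before /m/ (labial) → [m]
Rule 1: /m/ before /g/ (velar) → [ŋ]
After rule 1: nimmaŋgo
Rule 2: no segment meets the rule's conditions; no change.

[nimmaŋgo]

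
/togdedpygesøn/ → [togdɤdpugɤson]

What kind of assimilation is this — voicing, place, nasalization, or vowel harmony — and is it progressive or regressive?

/e/→[ɤ] /y/→[u] /e/→[ɤ] /ø/→[o].
Vowels agree with the first vowel, so the harmony is progressive.

vowel harmony, progressive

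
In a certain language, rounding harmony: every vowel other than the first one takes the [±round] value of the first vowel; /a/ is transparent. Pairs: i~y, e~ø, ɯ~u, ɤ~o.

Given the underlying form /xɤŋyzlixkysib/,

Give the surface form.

[xɤŋizlixkisib]

/y/ harmonizes with /ɤ/ ([-round]) → [i]
/y/ harmonizes with /ɤ/ ([-round]) → [i]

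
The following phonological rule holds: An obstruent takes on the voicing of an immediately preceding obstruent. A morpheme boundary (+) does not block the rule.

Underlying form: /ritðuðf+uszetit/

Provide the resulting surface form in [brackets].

[ritθuðv+ussetit]

/ð/ after /t/ (voiceless) → [θ]
/f/ after /ð/ (voiced) → [v]
/z/ after /s/ (voiceless) → [s]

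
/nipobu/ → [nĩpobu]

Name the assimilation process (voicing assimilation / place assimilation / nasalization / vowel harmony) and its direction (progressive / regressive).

/i/→[ĩ].
Each target copies a feature from the preceding segment, so the direction is progressive.

nasalization, progressive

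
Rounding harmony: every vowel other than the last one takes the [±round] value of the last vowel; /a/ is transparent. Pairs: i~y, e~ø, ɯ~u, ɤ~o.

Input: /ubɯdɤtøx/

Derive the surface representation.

/ɯ/ harmonizes with /ø/ ([+round]) → [u]
/ɤ/ harmonizes with /ø/ ([+round]) → [o]

[ubudotøx]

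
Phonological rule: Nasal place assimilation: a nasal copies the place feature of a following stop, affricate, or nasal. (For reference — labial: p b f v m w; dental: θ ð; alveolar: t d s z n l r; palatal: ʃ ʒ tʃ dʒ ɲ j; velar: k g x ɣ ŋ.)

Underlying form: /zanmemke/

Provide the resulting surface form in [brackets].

/n/ before /m/ (labial) → [m]
/m/ before /k/ (velar) → [ŋ]

[zammeŋke]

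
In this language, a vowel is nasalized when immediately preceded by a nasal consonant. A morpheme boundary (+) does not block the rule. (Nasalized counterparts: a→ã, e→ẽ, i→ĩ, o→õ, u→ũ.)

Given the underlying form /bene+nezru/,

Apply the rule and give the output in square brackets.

/e/ after nasal /n/ → [ẽ]
/e/ after nasal /n/ → [ẽ]

[benẽ+nẽzru]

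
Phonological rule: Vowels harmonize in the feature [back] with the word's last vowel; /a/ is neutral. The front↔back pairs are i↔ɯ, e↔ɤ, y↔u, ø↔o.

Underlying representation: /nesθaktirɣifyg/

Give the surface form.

[nesθaktirɣifyg]

no segment meets the rule's conditions; no change.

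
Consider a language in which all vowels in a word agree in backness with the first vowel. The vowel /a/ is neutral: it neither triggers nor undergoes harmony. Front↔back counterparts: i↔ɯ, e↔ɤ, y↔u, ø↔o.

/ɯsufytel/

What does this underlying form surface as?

[ɯsufutɤl]

/y/ harmonizes with /ɯ/ ([+back]) → [u]
/e/ harmonizes with /ɯ/ ([+back]) → [ɤ]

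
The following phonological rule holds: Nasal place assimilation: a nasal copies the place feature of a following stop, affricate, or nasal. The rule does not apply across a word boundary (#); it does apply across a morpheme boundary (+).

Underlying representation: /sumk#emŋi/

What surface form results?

[suŋk#eŋŋi]

/m/ before /k/ (velar) → [ŋ]
/m/ before /ŋ/ (velar) → [ŋ]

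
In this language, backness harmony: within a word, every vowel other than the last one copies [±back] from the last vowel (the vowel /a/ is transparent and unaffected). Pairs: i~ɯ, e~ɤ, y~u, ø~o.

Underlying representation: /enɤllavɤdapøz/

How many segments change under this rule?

2

/ɤ/ harmonizes with /ø/ ([-back]) → [e]
/ɤ/ harmonizes with /ø/ ([-back]) → [e]
2 segments change.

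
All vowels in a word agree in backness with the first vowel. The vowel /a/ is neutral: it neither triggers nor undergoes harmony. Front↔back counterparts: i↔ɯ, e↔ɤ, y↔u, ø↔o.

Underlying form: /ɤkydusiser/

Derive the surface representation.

[ɤkudusɯsɤr]

/y/ harmonizes with /ɤ/ ([+back]) → [u]
/i/ harmonizes with /ɤ/ ([+back]) → [ɯ]
/e/ harmonizes with /ɤ/ ([+back]) → [ɤ]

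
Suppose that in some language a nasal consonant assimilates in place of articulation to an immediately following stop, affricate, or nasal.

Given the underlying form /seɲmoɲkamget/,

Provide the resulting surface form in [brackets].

[semmoŋkaŋget]

/ɲ/ before /m/ (labial) → [m]
/ɲ/ before /k/ (velar) → [ŋ]
/m/ before /g/ (velar) → [ŋ]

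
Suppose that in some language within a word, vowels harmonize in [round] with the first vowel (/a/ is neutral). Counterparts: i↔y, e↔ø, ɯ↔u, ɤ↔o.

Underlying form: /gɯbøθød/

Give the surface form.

[gɯbeθed]

/ø/ harmonizes with /ɯ/ ([-round]) → [e]
/ø/ harmonizes with /ɯ/ ([-round]) → [e]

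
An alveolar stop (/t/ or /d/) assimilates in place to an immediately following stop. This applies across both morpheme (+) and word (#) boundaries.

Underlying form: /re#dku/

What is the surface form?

/d/ before /k/ (velar) → [g]

[re#gku]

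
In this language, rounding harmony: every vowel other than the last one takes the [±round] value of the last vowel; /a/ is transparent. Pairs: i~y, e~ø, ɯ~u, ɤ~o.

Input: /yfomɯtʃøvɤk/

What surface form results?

[ifɤmɯtʃevɤk]

/y/ harmonizes with /ɤ/ ([-round]) → [i]
/o/ harmonizes with /ɤ/ ([-round]) → [ɤ]
/ø/ harmonizes with /ɤ/ ([-round]) → [e]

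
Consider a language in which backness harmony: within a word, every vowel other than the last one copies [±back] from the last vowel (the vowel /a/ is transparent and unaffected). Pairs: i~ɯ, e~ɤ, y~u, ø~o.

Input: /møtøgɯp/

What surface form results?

/ø/ harmonizes with /ɯ/ ([+back]) → [o]
/ø/ harmonizes with /ɯ/ ([+back]) → [o]

[motogɯp]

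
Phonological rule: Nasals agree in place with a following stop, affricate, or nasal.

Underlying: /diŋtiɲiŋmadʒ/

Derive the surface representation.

[dintiɲimmadʒ]

/ŋ/ before /t/ (alveolar) → [n]
/ŋ/ before /m/ (labial) → [m]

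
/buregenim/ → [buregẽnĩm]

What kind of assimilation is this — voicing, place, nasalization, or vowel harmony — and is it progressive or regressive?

/e/→[ẽ] /i/→[ĩ].
Each target copies a feature from the following segment, so the direction is regressive.

nasalization, regressive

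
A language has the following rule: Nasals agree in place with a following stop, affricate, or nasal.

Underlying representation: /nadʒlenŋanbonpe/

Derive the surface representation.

/n/ before /ŋ/ (velar) → [ŋ]
/n/ before /b/ (labial) → [m]
/n/ before /p/ (labial) → [m]

[nadʒleŋŋambompe]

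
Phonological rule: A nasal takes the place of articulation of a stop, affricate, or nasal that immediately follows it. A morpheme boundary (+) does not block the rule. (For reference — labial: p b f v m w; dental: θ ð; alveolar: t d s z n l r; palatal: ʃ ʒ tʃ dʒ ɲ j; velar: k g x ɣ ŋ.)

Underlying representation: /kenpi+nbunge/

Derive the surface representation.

/n/ before /p/ (labial) → [m]
/n/ before /b/ (labial) → [m]
/n/ before /g/ (velar) → [ŋ]

[kempi+mbuŋge]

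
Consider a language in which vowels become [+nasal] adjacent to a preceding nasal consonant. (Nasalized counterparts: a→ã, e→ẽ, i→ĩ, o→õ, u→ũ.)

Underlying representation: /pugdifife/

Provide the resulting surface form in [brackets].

[pugdifife]

no segment meets the rule's conditions; no change.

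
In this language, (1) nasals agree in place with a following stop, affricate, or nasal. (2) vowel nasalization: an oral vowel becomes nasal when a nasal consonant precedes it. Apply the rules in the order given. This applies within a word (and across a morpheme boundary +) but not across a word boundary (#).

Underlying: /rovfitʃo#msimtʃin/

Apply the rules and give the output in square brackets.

[rovfitʃo#msiɲtʃin]

Rule 1: /m/ before /tʃ/ (palatal) → [ɲ]
After rule 1: rovfitʃo#msiɲtʃin
Rule 2: no segment meets the rule's conditions; no change.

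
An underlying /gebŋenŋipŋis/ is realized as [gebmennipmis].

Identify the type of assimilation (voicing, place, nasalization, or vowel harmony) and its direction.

place assimilation, progressive

/ŋ/→[m] /ŋ/→[n] /ŋ/→[m].
Each target copies a feature from the preceding segment, so the direction is progressive.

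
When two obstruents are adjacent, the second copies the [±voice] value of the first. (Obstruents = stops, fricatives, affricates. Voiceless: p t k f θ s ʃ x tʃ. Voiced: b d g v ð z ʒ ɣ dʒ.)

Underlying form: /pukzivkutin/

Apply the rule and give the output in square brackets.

/z/ after /k/ (voiceless) → [s]
/k/ after /v/ (voiced) → [g]

[puksivgutin]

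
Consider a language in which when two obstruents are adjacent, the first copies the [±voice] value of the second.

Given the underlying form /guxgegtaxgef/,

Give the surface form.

/x/ before /g/ (voiced) → [ɣ]
/g/ before /t/ (voiceless) → [k]
/x/ before /g/ (voiced) → [ɣ]

[guɣgektaɣgef]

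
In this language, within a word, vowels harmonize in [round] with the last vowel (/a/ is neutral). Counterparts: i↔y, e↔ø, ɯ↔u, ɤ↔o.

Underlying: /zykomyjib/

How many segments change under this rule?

/y/ harmonizes with /i/ ([-round]) → [i]
/o/ harmonizes with /i/ ([-round]) → [ɤ]
/y/ harmonizes with /i/ ([-round]) → [i]
3 segments change.

3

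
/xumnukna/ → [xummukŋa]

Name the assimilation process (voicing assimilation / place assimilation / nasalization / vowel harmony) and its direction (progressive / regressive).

place assimilation, progressive

/n/→[m] /n/→[ŋ].
Each target copies a feature from the preceding segment, so the direction is progressive.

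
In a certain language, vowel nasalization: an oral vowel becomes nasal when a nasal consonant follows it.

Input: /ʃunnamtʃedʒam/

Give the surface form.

/u/ before nasal /n/ → [ũ]
/a/ before nasal /m/ → [ã]
/a/ before nasal /m/ → [ã]

[ʃũnnãmtʃedʒãm]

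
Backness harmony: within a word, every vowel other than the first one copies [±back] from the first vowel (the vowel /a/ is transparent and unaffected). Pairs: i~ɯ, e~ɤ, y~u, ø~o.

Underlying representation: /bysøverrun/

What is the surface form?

[bysøverryn]

/u/ harmonizes with /y/ ([-back]) → [y]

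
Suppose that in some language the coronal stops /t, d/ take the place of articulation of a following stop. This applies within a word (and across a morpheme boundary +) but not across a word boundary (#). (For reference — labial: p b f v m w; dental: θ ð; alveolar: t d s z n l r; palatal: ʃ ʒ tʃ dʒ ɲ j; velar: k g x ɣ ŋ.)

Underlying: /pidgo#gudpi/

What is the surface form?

/d/ before /g/ (velar) → [g]
/d/ before /p/ (labial) → [b]

[piggo#gubpi]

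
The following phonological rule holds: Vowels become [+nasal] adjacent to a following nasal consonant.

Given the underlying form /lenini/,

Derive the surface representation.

/e/ before nasal /n/ → [ẽ]
/i/ before nasal /n/ → [ĩ]

[lẽnĩni]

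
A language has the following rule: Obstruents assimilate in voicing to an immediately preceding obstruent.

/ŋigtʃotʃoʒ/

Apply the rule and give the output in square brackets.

/tʃ/ after /g/ (voiced) → [dʒ]

[ŋigdʒotʃoʒ]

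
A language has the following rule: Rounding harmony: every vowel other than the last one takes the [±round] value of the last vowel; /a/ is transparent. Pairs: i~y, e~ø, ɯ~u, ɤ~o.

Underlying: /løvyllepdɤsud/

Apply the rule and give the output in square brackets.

/e/ harmonizes with /u/ ([+round]) → [ø]
/ɤ/ harmonizes with /u/ ([+round]) → [o]

[løvylløpdosud]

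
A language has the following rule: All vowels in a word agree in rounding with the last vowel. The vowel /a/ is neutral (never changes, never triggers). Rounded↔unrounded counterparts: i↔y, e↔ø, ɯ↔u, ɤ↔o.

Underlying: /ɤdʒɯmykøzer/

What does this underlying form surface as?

/y/ harmonizes with /e/ ([-round]) → [i]
/ø/ harmonizes with /e/ ([-round]) → [e]

[ɤdʒɯmikezer]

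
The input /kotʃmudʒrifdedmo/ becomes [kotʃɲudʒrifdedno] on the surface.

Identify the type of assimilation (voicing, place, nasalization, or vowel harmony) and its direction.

place assimilation, progressive

/m/→[ɲ] /m/→[n].
Each target copies a feature from the preceding segment, so the direction is progressive.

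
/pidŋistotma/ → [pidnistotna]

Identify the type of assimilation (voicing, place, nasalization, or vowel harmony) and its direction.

place assimilation, progressive

/ŋ/→[n] /m/→[n].
Each target copies a feature from the preceding segment, so the direction is progressive.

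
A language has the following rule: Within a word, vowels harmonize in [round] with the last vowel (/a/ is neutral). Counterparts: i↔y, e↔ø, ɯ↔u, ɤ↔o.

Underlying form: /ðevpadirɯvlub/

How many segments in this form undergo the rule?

/e/ harmonizes with /u/ ([+round]) → [ø]
/i/ harmonizes with /u/ ([+round]) → [y]
/ɯ/ harmonizes with /u/ ([+round]) → [u]
3 segments change.

3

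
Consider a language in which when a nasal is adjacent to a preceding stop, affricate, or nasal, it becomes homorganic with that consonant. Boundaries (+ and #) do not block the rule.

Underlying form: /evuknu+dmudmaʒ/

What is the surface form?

[evukŋu+dnudnaʒ]

/n/ after /k/ (velar) → [ŋ]
/m/ after /d/ (alveolar) → [n]
/m/ after /d/ (alveolar) → [n]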